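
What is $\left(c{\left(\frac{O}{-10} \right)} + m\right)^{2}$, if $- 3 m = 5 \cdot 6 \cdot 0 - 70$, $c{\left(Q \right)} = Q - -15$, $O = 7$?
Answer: $\frac{1274641}{900} \approx 1416.3$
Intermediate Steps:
$c{\left(Q \right)} = 15 + Q$ ($c{\left(Q \right)} = Q + 15 = 15 + Q$)
$m = \frac{70}{3}$ ($m = - \frac{5 \cdot 6 \cdot 0 - 70}{3} = - \frac{30 \cdot 0 - 70}{3} = - \frac{0 - 70}{3} = \left(- \frac{1}{3}\right) \left(-70\right) = \frac{70}{3} \approx 23.333$)
$\left(c{\left(\frac{O}{-10} \right)} + m\right)^{2} = \left(\left(15 + \frac{7}{-10}\right) + \frac{70}{3}\right)^{2} = \left(\left(15 + 7 \left(- \frac{1}{10}\right)\right) + \frac{70}{3}\right)^{2} = \left(\left(15 - \frac{7}{10}\right) + \frac{70}{3}\right)^{2} = \left(\frac{143}{10} + \frac{70}{3}\right)^{2} = \left(\frac{1129}{30}\right)^{2} = \frac{1274641}{900}$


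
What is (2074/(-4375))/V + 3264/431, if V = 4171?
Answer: 59560986106/7864941875 ≈ 7.5730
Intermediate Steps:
(2074/(-4375))/V + 3264/431 = (2074/(-4375))/4171 + 3264/431 = (2074*(-1/4375))*(1/4171) + 3264*(1/431) = -2074/4375*1/4171 + 3264/431 = -2074/18248125 + 3264/431 = 59560986106/7864941875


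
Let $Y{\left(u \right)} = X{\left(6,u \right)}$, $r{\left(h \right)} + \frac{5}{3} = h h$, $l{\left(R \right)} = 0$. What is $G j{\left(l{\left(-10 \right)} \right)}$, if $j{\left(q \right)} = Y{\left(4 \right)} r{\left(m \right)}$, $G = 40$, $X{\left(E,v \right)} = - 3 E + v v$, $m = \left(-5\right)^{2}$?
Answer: $- \frac{149600}{3} \approx -49867.0$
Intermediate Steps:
$m = 25$
$r{\left(h \right)} = - \frac{5}{3} + h^{2}$ ($r{\left(h \right)} = - \frac{5}{3} + h h = - \frac{5}{3} + h^{2}$)
$X{\left(E,v \right)} = v^{2} - 3 E$ ($X{\left(E,v \right)} = - 3 E + v^{2} = v^{2} - 3 E$)
$Y{\left(u \right)} = -18 + u^{2}$ ($Y{\left(u \right)} = u^{2} - 18 = -18 + u^{2}$)
$j{\left(q \right)} = - \frac{3740}{3}$ ($j{\left(q \right)} = \left(-18 + 4^{2}\right) \left(- \frac{5}{3} + 25^{2}\right) = \left(-18 + 16\right) \left(- \frac{5}{3} + 625\right) = \left(-2\right) \frac{1870}{3} = - \frac{3740}{3}$)
$G j{\left(l{\left(-10 \right)} \right)} = 40 \left(- \frac{3740}{3}\right) = - \frac{149600}{3}$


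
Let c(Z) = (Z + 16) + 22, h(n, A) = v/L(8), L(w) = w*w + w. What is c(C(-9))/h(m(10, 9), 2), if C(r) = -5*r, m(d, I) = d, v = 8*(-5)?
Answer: -747/5 ≈ -149.40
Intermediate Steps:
L(w) = w + w² (L(w) = w² + w = w + w²)
v = -40
h(n, A) = -5/9 (h(n, A) = -40*1/(8*(1 + 8)) = -40/(8*9) = -40/72 = -40*1/72 = -5/9)
c(Z) = 38 + Z (c(Z) = (16 + Z) + 22 = 38 + Z)
c(C(-9))/h(m(10, 9), 2) = (38 - 5*(-9))/(-5/9) = (38 + 45)*(-9/5) = 83*(-9/5) = -747/5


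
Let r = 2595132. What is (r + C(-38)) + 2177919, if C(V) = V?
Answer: 4773013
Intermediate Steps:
(r + C(-38)) + 2177919 = (2595132 - 38) + 2177919 = 2595094 + 2177919 = 4773013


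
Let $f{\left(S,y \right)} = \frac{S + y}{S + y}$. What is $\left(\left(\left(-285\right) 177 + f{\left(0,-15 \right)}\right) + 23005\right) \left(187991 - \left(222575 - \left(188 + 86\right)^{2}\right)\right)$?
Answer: $-1111059988$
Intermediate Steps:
$f{\left(S,y \right)} = 1$
$\left(\left(\left(-285\right) 177 + f{\left(0,-15 \right)}\right) + 23005\right) \left(187991 - \left(222575 - \left(188 + 86\right)^{2}\right)\right) = \left(\left(\left(-285\right) 177 + 1\right) + 23005\right) \left(187991 - \left(222575 - \left(188 + 86\right)^{2}\right)\right) = \left(\left(-50445 + 1\right) + 23005\right) \left(187991 - \left(222575 - 274^{2}\right)\right) = \left(-50444 + 23005\right) \left(187991 + \left(-222575 + 75076\right)\right) = - 27439 \left(187991 - 147499\right) = \left(-27439\right) 40492 = -1111059988$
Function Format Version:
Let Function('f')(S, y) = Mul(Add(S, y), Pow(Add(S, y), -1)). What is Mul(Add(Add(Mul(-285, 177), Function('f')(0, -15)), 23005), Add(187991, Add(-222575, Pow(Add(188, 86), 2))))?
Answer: -1111059988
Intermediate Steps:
Function('f')(S, y) = 1
Mul(Add(Add(Mul(-285, 177), Function('f')(0, -15)), 23005), Add(187991, Add(-222575, Pow(Add(188, 86), 2)))) = Mul(Add(Add(Mul(-285, 177), 1), 23005), Add(187991, Add(-222575, Pow(Add(188, 86), 2)))) = Mul(Add(Add(-50445, 1), 23005), Add(187991, Add(-222575, Pow(274, 2)))) = Mul(Add(-50444, 23005), Add(187991, Add(-222575, 75076))) = Mul(-27439, Add(187991, -147499)) = Mul(-27439, 40492) = -1111059988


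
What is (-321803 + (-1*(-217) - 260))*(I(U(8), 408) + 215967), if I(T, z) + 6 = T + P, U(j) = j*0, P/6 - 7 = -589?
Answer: -68382297774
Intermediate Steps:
P = -3492 (P = 42 + 6*(-589) = 42 - 3534 = -3492)
U(j) = 0
I(T, z) = -3498 + T (I(T, z) = -6 + (T - 3492) = -6 + (-3492 + T) = -3498 + T)
(-321803 + (-1*(-217) - 260))*(I(U(8), 408) + 215967) = (-321803 + (-1*(-217) - 260))*((-3498 + 0) + 215967) = (-321803 + (217 - 260))*(-3498 + 215967) = (-321803 - 43)*212469 = -321846*212469 = -68382297774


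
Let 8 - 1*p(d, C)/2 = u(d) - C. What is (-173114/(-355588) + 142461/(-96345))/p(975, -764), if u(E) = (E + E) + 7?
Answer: 1887708541/10327223162020 ≈ 0.00018279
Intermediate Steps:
u(E) = 7 + 2*E (u(E) = 2*E + 7 = 7 + 2*E)
p(d, C) = 2 - 4*d + 2*C (p(d, C) = 16 - 2*((7 + 2*d) - C) = 16 - 2*(7 - C + 2*d) = 16 + (-14 - 4*d + 2*C) = 2 - 4*d + 2*C)
(-173114/(-355588) + 142461/(-96345))/p(975, -764) = (-173114/(-355588) + 142461/(-96345))/(2 - 4*975 + 2*(-764)) = (-173114*(-1/355588) + 142461*(-1/96345))/(2 - 3900 - 1528) = (86557/177794 - 15829/10705)/(-5426) = -1887708541/1903284770*(-1/5426) = 1887708541/10327223162020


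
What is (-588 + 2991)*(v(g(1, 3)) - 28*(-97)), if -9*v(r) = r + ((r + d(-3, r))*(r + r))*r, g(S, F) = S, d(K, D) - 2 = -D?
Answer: 6525213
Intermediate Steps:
d(K, D) = 2 - D
v(r) = -4*r²/9 - r/9 (v(r) = -(r + ((r + (2 - r))*(r + r))*r)/9 = -(r + (2*(2*r))*r)/9 = -(r + (4*r)*r)/9 = -(r + 4*r²)/9 = -4*r²/9 - r/9)
(-588 + 2991)*(v(g(1, 3)) - 28*(-97)) = (-588 + 2991)*((⅑)*1*(-1 - 4*1) - 28*(-97)) = 2403*((⅑)*1*(-1 - 4) + 2716) = 2403*((⅑)*1*(-5) + 2716) = 2403*(-5/9 + 2716) = 2403*(24439/9) = 6525213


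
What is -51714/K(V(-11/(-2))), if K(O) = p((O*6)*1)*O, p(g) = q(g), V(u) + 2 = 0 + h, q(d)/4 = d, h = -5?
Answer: -8619/196 ≈ -43.974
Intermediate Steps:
q(d) = 4*d
V(u) = -7 (V(u) = -2 + (0 - 5) = -2 - 5 = -7)
p(g) = 4*g
K(O) = 24*O**2 (K(O) = (4*((O*6)*1))*O = (4*((6*O)*1))*O = (4*(6*O))*O = (24*O)*O = 24*O**2)
-51714/K(V(-11/(-2))) = -51714/(24*(-7)**2) = -51714/(24*49) = -51714/1176 = -51714*1/1176 = -8619/196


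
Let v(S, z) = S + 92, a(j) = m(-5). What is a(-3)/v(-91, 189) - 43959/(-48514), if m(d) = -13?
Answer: -586723/48514 ≈ -12.094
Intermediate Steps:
a(j) = -13
v(S, z) = 92 + S
a(-3)/v(-91, 189) - 43959/(-48514) = -13/(92 - 91) - 43959/(-48514) = -13/1 - 43959*(-1/48514) = -13*1 + 43959/48514 = -13 + 43959/48514 = -586723/48514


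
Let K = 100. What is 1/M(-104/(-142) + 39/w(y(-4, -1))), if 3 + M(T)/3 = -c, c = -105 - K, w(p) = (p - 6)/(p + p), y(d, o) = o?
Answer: 1/606 ≈ 0.0016502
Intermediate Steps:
w(p) = (-6 + p)/(2*p) (w(p) = (-6 + p)/((2*p)) = (-6 + p)*(1/(2*p)) = (-6 + p)/(2*p))
c = -205 (c = -105 - 1*100 = -105 - 100 = -205)
M(T) = 606 (M(T) = -9 + 3*(-1*(-205)) = -9 + 3*205 = -9 + 615 = 606)
1/M(-104/(-142) + 39/w(y(-4, -1))) = 1/606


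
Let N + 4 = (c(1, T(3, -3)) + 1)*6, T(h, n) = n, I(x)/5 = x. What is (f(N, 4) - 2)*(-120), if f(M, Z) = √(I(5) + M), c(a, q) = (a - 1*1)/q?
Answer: 240 - 360*√3 ≈ -383.54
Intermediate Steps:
I(x) = 5*x
c(a, q) = (-1 + a)/q (c(a, q) = (a - 1)/q = (-1 + a)/q)
N = 2 (N = -4 + ((-1 + 1)/(-3) + 1)*6 = -4 + (-⅓*0 + 1)*6 = -4 + (0 + 1)*6 = -4 + 1*6 = -4 + 6 = 2)
f(M, Z) = √(25 + M) (f(M, Z) = √(5*5 + M) = √(25 + M))
(f(N, 4) - 2)*(-120) = (√(25 + 2) - 2)*(-120) = (√27 - 2)*(-120) = (3*√3 - 2)*(-120) = (-2 + 3*√3)*(-120) = 240 - 360*√3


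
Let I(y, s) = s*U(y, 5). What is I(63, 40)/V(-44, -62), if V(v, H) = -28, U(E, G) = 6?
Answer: -60/7 ≈ -8.5714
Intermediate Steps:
I(y, s) = 6*s (I(y, s) = s*6 = 6*s)
I(63, 40)/V(-44, -62) = (6*40)/(-28) = 240*(-1/28) = -60/7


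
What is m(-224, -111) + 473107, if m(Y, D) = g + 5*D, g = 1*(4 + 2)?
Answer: 472558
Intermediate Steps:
g = 6 (g = 1*6 = 6)
m(Y, D) = 6 + 5*D
m(-224, -111) + 473107 = (6 + 5*(-111)) + 473107 = (6 - 555) + 473107 = -549 + 473107 = 472558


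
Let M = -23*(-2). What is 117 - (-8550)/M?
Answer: 6966/23 ≈ 302.87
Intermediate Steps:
M = 46
117 - (-8550)/M = 117 - (-8550)/46 = 117 - 30*(-285/46) = 117 + 4275/23 = 6966/23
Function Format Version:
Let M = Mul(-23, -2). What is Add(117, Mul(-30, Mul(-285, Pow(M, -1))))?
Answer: Rational(6966, 23) ≈ 302.87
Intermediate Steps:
M = 46
Add(117, Mul(-30, Mul(-285, Pow(M, -1)))) = Add(117, Mul(-30, Mul(-285, Pow(46, -1)))) = Add(117, Mul(-30, Mul(-285, Rational(1, 46)))) = Add(117, Mul(-30, Rational(-285, 46))) = Add(117, Rational(4275, 23)) = Rational(6966, 23)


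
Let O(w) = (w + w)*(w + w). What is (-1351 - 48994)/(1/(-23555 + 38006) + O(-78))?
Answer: -727535595/351679537 ≈ -2.0687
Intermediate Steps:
O(w) = 4*w**2 (O(w) = (2*w)*(2*w) = 4*w**2)
(-1351 - 48994)/(1/(-23555 + 38006) + O(-78)) = (-1351 - 48994)/(1/(-23555 + 38006) + 4*(-78)**2) = -50345/(1/14451 + 4*6084) = -50345/(1/14451 + 24336) = -50345/351679537/14451 = -50345*14451/351679537 = -727535595/351679537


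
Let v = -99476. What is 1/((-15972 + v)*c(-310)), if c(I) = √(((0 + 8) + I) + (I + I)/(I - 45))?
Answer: I*√1513578/2461120464 ≈ 4.9988e-7*I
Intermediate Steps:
c(I) = √(8 + I + 2*I/(-45 + I)) (c(I) = √((8 + I) + (2*I)/(-45 + I)) = √((8 + I) + 2*I/(-45 + I)) = √(8 + I + 2*I/(-45 + I)))
1/((-15972 + v)*c(-310)) = 1/((-15972 - 99476)*(√((-360 + (-310)² - 35*(-310))/(-45 - 310)))) = 1/((-115448)*(√((-360 + 96100 + 10850)/(-355)))) = -(-I*√1513578/21318)/115448 = -(-1)*I*√1513578/2461120464 = I*√1513578/2461120464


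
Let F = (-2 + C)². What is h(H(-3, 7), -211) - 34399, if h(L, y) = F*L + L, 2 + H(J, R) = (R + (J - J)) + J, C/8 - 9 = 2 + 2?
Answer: -13589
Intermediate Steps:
C = 104 (C = 72 + 8*(2 + 2) = 72 + 8*4 = 72 + 32 = 104)
F = 10404 (F = (-2 + 104)² = 102² = 10404)
H(J, R) = -2 + J + R (H(J, R) = -2 + ((R + (J - J)) + J) = -2 + ((R + 0) + J) = -2 + (R + J) = -2 + (J + R) = -2 + J + R)
h(L, y) = 10405*L (h(L, y) = 10404*L + L = 10405*L)
h(H(-3, 7), -211) - 34399 = 10405*(-2 - 3 + 7) - 34399 = 10405*2 - 34399 = 20810 - 34399 = -13589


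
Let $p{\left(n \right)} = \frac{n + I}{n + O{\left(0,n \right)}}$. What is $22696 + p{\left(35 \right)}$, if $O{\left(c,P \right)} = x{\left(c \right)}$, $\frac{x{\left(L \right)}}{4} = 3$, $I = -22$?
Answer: $\frac{1066725}{47} \approx 22696.0$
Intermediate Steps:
$x{\left(L \right)} = 12$ ($x{\left(L \right)} = 4 \cdot 3 = 12$)
$O{\left(c,P \right)} = 12$
$p{\left(n \right)} = \frac{-22 + n}{12 + n}$ ($p{\left(n \right)} = \frac{n - 22}{n + 12} = \frac{-22 + n}{12 + n}$)
$22696 + p{\left(35 \right)} = 22696 + \frac{-22 + 35}{12 + 35} = 22696 + \frac{1}{47} \cdot 13 = 22696 + \frac{13}{47} = \frac{1066725}{47}$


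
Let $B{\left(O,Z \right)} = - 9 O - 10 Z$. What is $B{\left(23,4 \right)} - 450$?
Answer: $-697$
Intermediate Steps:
$B{\left(O,Z \right)} = - 10 Z - 9 O$
$B{\left(23,4 \right)} - 450 = \left(\left(-10\right) 4 - 207\right) - 450 = \left(-40 - 207\right) - 450 = -247 - 450 = -697$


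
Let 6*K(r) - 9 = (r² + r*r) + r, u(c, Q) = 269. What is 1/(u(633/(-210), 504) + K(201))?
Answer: 1/13771 ≈ 7.2616e-5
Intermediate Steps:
K(r) = 3/2 + r²/3 + r/6 (K(r) = 3/2 + ((r² + r*r) + r)/6 = 3/2 + ((r² + r²) + r)/6 = 3/2 + (2*r² + r)/6 = 3/2 + (r + 2*r²)/6 = 3/2 + (r²/3 + r/6) = 3/2 + r²/3 + r/6)
1/(u(633/(-210), 504) + K(201)) = 1/(269 + (3/2 + (⅓)*201² + (⅙)*201)) = 1/(269 + (3/2 + (⅓)*40401 + 67/2)) = 1/(269 + (3/2 + 13467 + 67/2)) = 1/(269 + 13502) = 1/13771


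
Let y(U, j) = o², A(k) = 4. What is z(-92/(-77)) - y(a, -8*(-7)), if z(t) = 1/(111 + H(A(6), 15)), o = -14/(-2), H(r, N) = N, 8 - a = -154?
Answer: -6173/126 ≈ -48.992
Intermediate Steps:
a = 162 (a = 8 - 1*(-154) = 8 + 154 = 162)
o = 7 (o = -14*(-½) = 7)
y(U, j) = 49 (y(U, j) = 7² = 49)
z(t) = 1/126 (z(t) = 1/(111 + 15) = 1/126)
z(-92/(-77)) - y(a, -8*(-7)) = 1/126 - 1*49 = 1/126 - 49 = -6173/126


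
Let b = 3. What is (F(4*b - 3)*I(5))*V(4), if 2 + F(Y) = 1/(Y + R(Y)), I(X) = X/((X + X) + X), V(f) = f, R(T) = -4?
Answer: -12/5 ≈ -2.4000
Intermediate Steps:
I(X) = ⅓ (I(X) = X/(2*X + X) = X/((3*X)) = X*(1/(3*X)) = ⅓)
F(Y) = -2 + 1/(-4 + Y) (F(Y) = -2 + 1/(Y - 4) = -2 + 1/(-4 + Y))
(F(4*b - 3)*I(5))*V(4) = (((9 - 2*(4*3 - 3))/(-4 + (4*3 - 3)))*(⅓))*4 = (((9 - 2*(12 - 3))/(-4 + (12 - 3)))*(⅓))*4 = (((9 - 2*9)/(-4 + 9))*(⅓))*4 = (((9 - 18)/5)*(⅓))*4 = (((⅕)*(-9))*(⅓))*4 = -9/5*⅓*4 = -⅗*4 = -12/5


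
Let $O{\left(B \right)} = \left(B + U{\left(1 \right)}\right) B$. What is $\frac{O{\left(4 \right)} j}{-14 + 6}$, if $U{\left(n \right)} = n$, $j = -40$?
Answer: $100$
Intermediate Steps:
$O{\left(B \right)} = B \left(1 + B\right)$ ($O{\left(B \right)} = \left(B + 1\right) B = \left(1 + B\right) B = B \left(1 + B\right)$)
$\frac{O{\left(4 \right)} j}{-14 + 6} = \frac{4 \left(1 + 4\right) \left(-40\right)}{-14 + 6} = \frac{4 \cdot 5 \left(-40\right)}{-8} = 20 \left(-40\right) \left(- \frac{1}{8}\right) = \left(-800\right) \left(- \frac{1}{8}\right) = 100$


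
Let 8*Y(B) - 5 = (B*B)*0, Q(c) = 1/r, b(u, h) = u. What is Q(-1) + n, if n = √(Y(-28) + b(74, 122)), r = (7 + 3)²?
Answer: 1/100 + √1194/4 ≈ 8.6486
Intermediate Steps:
r = 100 (r = 10² = 100)
Q(c) = 1/100
Y(B) = 5/8 (Y(B) = 5/8 + ((B*B)*0)/8 = 5/8 + (B²*0)/8 = 5/8 + (⅛)*0 = 5/8 + 0 = 5/8)
n = √1194/4 (n = √(5/8 + 74) = √(597/8) = √1194/4 ≈ 8.6386)
Q(-1) + n = 1/100 + √1194/4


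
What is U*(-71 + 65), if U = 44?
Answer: -264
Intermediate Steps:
U*(-71 + 65) = 44*(-71 + 65) = 44*(-6) = -264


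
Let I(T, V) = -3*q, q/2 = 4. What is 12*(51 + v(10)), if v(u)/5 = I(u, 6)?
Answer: -828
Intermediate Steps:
q = 8 (q = 2*4 = 8)
I(T, V) = -24 (I(T, V) = -3*8 = -24)
v(u) = -120 (v(u) = 5*(-24) = -120)
12*(51 + v(10)) = 12*(51 - 120) = 12*(-69) = -828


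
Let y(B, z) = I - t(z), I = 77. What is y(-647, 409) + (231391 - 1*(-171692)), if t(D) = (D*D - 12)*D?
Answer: -68009861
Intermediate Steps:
t(D) = D*(-12 + D²) (t(D) = (D² - 12)*D = (-12 + D²)*D = D*(-12 + D²))
y(B, z) = 77 - z*(-12 + z²)
y(-647, 409) + (231391 - 1*(-171692)) = (77 - 1*409*(-12 + 409²)) + (231391 - 1*(-171692)) = (77 - 1*409*(-12 + 167281)) + (231391 + 171692) = (77 - 1*409*167269) + 403083 = (77 - 68413021) + 403083 = -68412944 + 403083 = -68009861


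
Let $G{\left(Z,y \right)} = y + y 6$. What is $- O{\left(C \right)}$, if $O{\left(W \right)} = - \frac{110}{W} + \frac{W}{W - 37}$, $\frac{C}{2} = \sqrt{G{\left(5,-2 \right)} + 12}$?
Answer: $\frac{- 220 i + 2031 \sqrt{2}}{2 \left(2 \sqrt{2} + 37 i\right)} \approx -0.0058097 - 38.815 i$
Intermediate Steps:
$G{\left(Z,y \right)} = 7 y$ ($G{\left(Z,y \right)} = y + 6 y = 7 y$)
$C = 2 i \sqrt{2}$ ($C = 2 \sqrt{7 \left(-2\right) + 12} = 2 \sqrt{-14 + 12} = 2 \sqrt{-2} = 2 i \sqrt{2} \approx 2.8284 i$)
$O{\left(W \right)} = - \frac{110}{W} + \frac{W}{-37 + W}$ ($O{\left(W \right)} = - \frac{110}{W} + \frac{W}{W - 37} = - \frac{110}{W} + \frac{W}{-37 + W}$)
$- O{\left(C \right)} = - \frac{4070 + \left(2 i \sqrt{2}\right)^{2} - 110 \cdot 2 i \sqrt{2}}{2 i \sqrt{2} \left(-37 + 2 i \sqrt{2}\right)} = - \frac{- \frac{i \sqrt{2}}{4} \left(4070 - 8 - 220 i \sqrt{2}\right)}{-37 + 2 i \sqrt{2}} = - \frac{- \frac{i \sqrt{2}}{4} \left(4062 - 220 i \sqrt{2}\right)}{-37 + 2 i \sqrt{2}} = - \frac{\left(-1\right) i \sqrt{2} \left(4062 - 220 i \sqrt{2}\right)}{4 \left(-37 + 2 i \sqrt{2}\right)} = \frac{i \sqrt{2} \left(4062 - 220 i \sqrt{2}\right)}{4 \left(-37 + 2 i \sqrt{2}\right)}$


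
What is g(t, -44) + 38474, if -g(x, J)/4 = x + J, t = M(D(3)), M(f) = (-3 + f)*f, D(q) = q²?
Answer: 38434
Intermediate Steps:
M(f) = f*(-3 + f)
t = 54 (t = 3²*(-3 + 3²) = 9*(-3 + 9) = 9*6 = 54)
g(x, J) = -4*J - 4*x (g(x, J) = -4*(x + J) = -4*(J + x) = -4*J - 4*x)
g(t, -44) + 38474 = (-4*(-44) - 4*54) + 38474 = (176 - 216) + 38474 = -40 + 38474 = 38434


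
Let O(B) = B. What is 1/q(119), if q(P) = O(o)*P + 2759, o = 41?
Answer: 1/7638 ≈ 0.00013092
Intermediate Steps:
q(P) = 2759 + 41*P (q(P) = 41*P + 2759 = 2759 + 41*P)
1/q(119) = 1/(2759 + 41*119) = 1/(2759 + 4879) = 1/7638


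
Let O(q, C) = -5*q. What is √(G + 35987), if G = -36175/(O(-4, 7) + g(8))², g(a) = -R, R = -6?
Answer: √24291037/26 ≈ 189.56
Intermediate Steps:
g(a) = 6 (g(a) = -1*(-6) = 6)
G = -36175/676 (G = -36175/(-5*(-4) + 6)² = -36175/(20 + 6)² = -36175/(26²) = -36175/676 ≈ -53.513)
√(G + 35987) = √(-36175/676 + 35987) = √(24291037/676) = √24291037/26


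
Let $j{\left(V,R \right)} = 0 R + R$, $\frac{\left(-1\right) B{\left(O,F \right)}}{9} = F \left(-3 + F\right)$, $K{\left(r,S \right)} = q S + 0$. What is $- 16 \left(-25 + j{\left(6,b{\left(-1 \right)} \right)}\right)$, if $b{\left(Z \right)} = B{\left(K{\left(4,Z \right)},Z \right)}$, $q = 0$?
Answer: $976$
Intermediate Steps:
$K{\left(r,S \right)} = 0$ ($K{\left(r,S \right)} = 0 S + 0 = 0 + 0 = 0$)
$B{\left(O,F \right)} = - 9 F \left(-3 + F\right)$
$b{\left(Z \right)} = 9 Z \left(3 - Z\right)$
$j{\left(V,R \right)} = R$ ($j{\left(V,R \right)} = 0 + R = R$)
$- 16 \left(-25 + j{\left(6,b{\left(-1 \right)} \right)}\right) = - 16 \left(-25 + 9 \left(-1\right) \left(3 - -1\right)\right) = - 16 \left(-25 + 9 \left(-1\right) \left(3 + 1\right)\right) = - 16 \left(-25 + 9 \left(-1\right) 4\right) = - 16 \left(-25 - 36\right) = \left(-16\right) \left(-61\right) = 976$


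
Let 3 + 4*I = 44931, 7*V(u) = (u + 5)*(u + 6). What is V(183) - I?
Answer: -6156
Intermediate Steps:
V(u) = (5 + u)*(6 + u)/7 (V(u) = ((u + 5)*(u + 6))/7 = ((5 + u)*(6 + u))/7 = (5 + u)*(6 + u)/7)
I = 11232 (I = -¾ + (¼)*44931 = -¾ + 44931/4 = 11232)
V(183) - I = (30/7 + (⅐)*183² + (11/7)*183) - 1*11232 = (30/7 + (⅐)*33489 + 2013/7) - 11232 = (30/7 + 33489/7 + 2013/7) - 11232 = 5076 - 11232 = -6156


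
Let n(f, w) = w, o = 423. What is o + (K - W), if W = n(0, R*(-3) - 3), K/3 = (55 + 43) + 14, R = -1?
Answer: 759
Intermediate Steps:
K = 336 (K = 3*((55 + 43) + 14) = 3*(98 + 14) = 3*112 = 336)
W = 0 (W = -1*(-3) - 3 = 3 - 3 = 0)
o + (K - W) = 423 + (336 - 1*0) = 423 + (336 + 0) = 423 + 336 = 759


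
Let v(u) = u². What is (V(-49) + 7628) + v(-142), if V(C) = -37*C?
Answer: 29605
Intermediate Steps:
(V(-49) + 7628) + v(-142) = (-37*(-49) + 7628) + (-142)² = (1813 + 7628) + 20164 = 9441 + 20164 = 29605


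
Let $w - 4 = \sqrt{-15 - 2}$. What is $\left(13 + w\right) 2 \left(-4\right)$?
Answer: $-136 - 8 i \sqrt{17} \approx -136.0 - 32.985 i$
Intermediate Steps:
$w = 4 + i \sqrt{17}$ ($w = 4 + \sqrt{-15 - 2} = 4 + \sqrt{-17} = 4 + i \sqrt{17} \approx 4.0 + 4.1231 i$)
$\left(13 + w\right) 2 \left(-4\right) = \left(13 + \left(4 + i \sqrt{17}\right)\right) 2 \left(-4\right) = \left(17 + i \sqrt{17}\right) \left(-8\right) = -136 - 8 i \sqrt{17}$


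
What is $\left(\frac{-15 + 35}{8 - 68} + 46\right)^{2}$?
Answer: $\frac{18769}{9} \approx 2085.4$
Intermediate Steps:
$\left(\frac{-15 + 35}{8 - 68} + 46\right)^{2} = \left(\frac{20}{-60} + 46\right)^{2} = \left(20 \left(- \frac{1}{60}\right) + 46\right)^{2} = \left(- \frac{1}{3} + 46\right)^{2} = \left(\frac{137}{3}\right)^{2} = \frac{18769}{9}$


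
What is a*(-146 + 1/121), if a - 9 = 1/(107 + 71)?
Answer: -28316995/21538 ≈ -1314.7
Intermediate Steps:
a = 1603/178 (a = 9 + 1/(107 + 71) = 9 + 1/178 = 1603/178 ≈ 9.0056)
a*(-146 + 1/121) = 1603*(-146 + 1/121)/178 = (1603/178)*(-17665/121) = -28316995/21538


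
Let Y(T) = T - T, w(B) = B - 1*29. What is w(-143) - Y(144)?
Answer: -172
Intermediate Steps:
w(B) = -29 + B (w(B) = B - 29 = -29 + B)
Y(T) = 0
w(-143) - Y(144) = (-29 - 143) - 1*0 = -172 + 0 = -172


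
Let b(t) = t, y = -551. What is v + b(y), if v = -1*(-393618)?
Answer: 393067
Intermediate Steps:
v = 393618
v + b(y) = 393618 - 551 = 393067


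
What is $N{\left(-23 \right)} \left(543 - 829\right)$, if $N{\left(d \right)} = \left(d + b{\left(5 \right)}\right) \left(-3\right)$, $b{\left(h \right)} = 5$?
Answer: $-15444$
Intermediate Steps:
$N{\left(d \right)} = -15 - 3 d$ ($N{\left(d \right)} = \left(d + 5\right) \left(-3\right) = \left(5 + d\right) \left(-3\right) = -15 - 3 d$)
$N{\left(-23 \right)} \left(543 - 829\right) = \left(-15 - -69\right) \left(543 - 829\right) = \left(-15 + 69\right) \left(-286\right) = 54 \left(-286\right) = -15444$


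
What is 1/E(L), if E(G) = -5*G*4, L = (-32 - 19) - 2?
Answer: 1/1060 ≈ 0.00094340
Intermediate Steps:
L = -53 (L = -51 - 2 = -53)
E(G) = -20*G
1/E(L) = 1/(-20*(-53)) = 1/1060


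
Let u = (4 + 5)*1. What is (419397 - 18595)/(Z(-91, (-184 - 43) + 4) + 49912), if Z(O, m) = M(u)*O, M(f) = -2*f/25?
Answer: 5010025/624719 ≈ 8.0196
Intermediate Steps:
u = 9 (u = 9*1 = 9)
M(f) = -2*f/25 (M(f) = -2*f*(1/25) = -2*f/25)
Z(O, m) = -18*O/25 (Z(O, m) = (-2/25*9)*O = -18*O/25)
(419397 - 18595)/(Z(-91, (-184 - 43) + 4) + 49912) = (419397 - 18595)/(-18/25*(-91) + 49912) = 400802/(1638/25 + 49912) = 400802/(1249438/25) = 400802*(25/1249438) = 5010025/624719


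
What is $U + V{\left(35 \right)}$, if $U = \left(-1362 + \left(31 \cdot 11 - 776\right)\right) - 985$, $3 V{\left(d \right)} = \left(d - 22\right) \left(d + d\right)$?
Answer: $- \frac{7436}{3} \approx -2478.7$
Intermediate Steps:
$V{\left(d \right)} = \frac{2 d \left(-22 + d\right)}{3}$ ($V{\left(d \right)} = \frac{\left(d - 22\right) \left(d + d\right)}{3} = \frac{\left(-22 + d\right) 2 d}{3} = \frac{2 d \left(-22 + d\right)}{3}$)
$U = -2782$ ($U = \left(-1362 + \left(341 - 776\right)\right) - 985 = \left(-1362 - 435\right) - 985 = -1797 - 985 = -2782$)
$U + V{\left(35 \right)} = -2782 + \frac{2}{3} \cdot 35 \left(-22 + 35\right) = -2782 + \frac{2}{3} \cdot 35 \cdot 13 = -2782 + \frac{910}{3} = - \frac{7436}{3}$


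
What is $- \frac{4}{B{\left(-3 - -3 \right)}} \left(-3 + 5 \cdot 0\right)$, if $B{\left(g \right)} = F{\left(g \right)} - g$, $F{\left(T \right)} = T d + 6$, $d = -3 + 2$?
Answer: $2$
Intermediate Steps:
$d = -1$
$F{\left(T \right)} = 6 - T$ ($F{\left(T \right)} = T \left(-1\right) + 6 = - T + 6 = 6 - T$)
$B{\left(g \right)} = 6 - 2 g$ ($B{\left(g \right)} = \left(6 - g\right) - g = 6 - 2 g$)
$- \frac{4}{B{\left(-3 - -3 \right)}} \left(-3 + 5 \cdot 0\right) = - \frac{4}{6 - 2 \left(-3 - -3\right)} \left(-3 + 5 \cdot 0\right) = - \frac{4}{6 - 2 \left(-3 + 3\right)} \left(-3 + 0\right) = - \frac{4}{6 - 0} \left(-3\right) = - \frac{4}{6 + 0} \left(-3\right) = - \frac{4}{6} \left(-3\right) = \left(-4\right) \frac{1}{6} \left(-3\right) = \left(- \frac{2}{3}\right) \left(-3\right) = 2$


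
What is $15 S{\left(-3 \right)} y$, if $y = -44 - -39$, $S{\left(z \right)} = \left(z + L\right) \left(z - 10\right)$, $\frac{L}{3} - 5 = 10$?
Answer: $40950$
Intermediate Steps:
$L = 45$ ($L = 15 + 3 \cdot 10 = 15 + 30 = 45$)
$S{\left(z \right)} = \left(-10 + z\right) \left(45 + z\right)$ ($S{\left(z \right)} = \left(z + 45\right) \left(z - 10\right) = \left(45 + z\right) \left(-10 + z\right) = \left(-10 + z\right) \left(45 + z\right)$)
$y = -5$ ($y = -44 + 39 = -5$)
$15 S{\left(-3 \right)} y = 15 \left(-450 + \left(-3\right)^{2} + 35 \left(-3\right)\right) \left(-5\right) = 15 \left(-450 + 9 - 105\right) \left(-5\right) = 15 \left(-546\right) \left(-5\right) = \left(-8190\right) \left(-5\right) = 40950$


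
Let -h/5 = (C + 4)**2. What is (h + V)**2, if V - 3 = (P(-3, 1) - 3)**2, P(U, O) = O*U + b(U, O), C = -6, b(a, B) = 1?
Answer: 64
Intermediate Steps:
P(U, O) = 1 + O*U (P(U, O) = O*U + 1 = 1 + O*U)
V = 28 (V = 3 + ((1 + 1*(-3)) - 3)**2 = 3 + ((1 - 3) - 3)**2 = 3 + (-2 - 3)**2 = 3 + (-5)**2 = 3 + 25 = 28)
h = -20 (h = -5*(-6 + 4)**2 = -5*(-2)**2 = -5*4 = -20)
(h + V)**2 = (-20 + 28)**2 = 8**2 = 64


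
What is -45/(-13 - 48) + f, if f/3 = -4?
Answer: -687/61 ≈ -11.262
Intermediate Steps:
f = -12 (f = 3*(-4) = -12)
-45/(-13 - 48) + f = -45/(-13 - 48) - 12 = -45/(-61) - 12 = -45*(-1/61) - 12 = 45/61 - 12 = -687/61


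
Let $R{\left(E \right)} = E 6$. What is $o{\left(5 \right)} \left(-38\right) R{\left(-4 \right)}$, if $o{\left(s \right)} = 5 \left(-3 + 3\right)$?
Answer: $0$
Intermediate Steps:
$R{\left(E \right)} = 6 E$
$o{\left(s \right)} = 0$ ($o{\left(s \right)} = 5 \cdot 0 = 0$)
$o{\left(5 \right)} \left(-38\right) R{\left(-4 \right)} = 0 \left(-38\right) 6 \left(-4\right) = 0 \left(-24\right) = 0$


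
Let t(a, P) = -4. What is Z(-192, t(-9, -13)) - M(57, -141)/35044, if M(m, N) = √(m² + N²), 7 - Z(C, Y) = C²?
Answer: -36857 - 3*√2570/35044 ≈ -36857.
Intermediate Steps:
Z(C, Y) = 7 - C²
M(m, N) = √(N² + m²)
Z(-192, t(-9, -13)) - M(57, -141)/35044 = (7 - 1*(-192)²) - √((-141)² + 57²)/35044 = (7 - 1*36864) - √(19881 + 3249)/35044 = (7 - 36864) - √23130/35044 = -36857 - 3*√2570/35044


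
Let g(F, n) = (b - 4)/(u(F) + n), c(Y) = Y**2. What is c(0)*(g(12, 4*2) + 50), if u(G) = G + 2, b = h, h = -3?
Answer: 0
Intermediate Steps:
b = -3
u(G) = 2 + G
g(F, n) = -7/(2 + F + n) (g(F, n) = (-3 - 4)/((2 + F) + n) = -7/(2 + F + n))
c(0)*(g(12, 4*2) + 50) = 0**2*(-7/(2 + 12 + 4*2) + 50) = 0*(-7/(2 + 12 + 8) + 50) = 0*(-7/22 + 50) = 0*(1093/22) = 0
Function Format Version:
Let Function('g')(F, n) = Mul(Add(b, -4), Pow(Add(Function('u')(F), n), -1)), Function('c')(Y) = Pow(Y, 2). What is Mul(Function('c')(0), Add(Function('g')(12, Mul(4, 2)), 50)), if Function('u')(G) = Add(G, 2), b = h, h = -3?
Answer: 0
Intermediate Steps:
b = -3
Function('u')(G) = Add(2, G)
Function('g')(F, n) = Mul(-7, Pow(Add(2, F, n), -1)) (Function('g')(F, n) = Mul(Add(-3, -4), Pow(Add(Add(2, F), n), -1)) = Mul(-7, Pow(Add(2, F, n), -1)))
Mul(Function('c')(0), Add(Function('g')(12, Mul(4, 2)), 50)) = Mul(Pow(0, 2), Add(Mul(-7, Pow(Add(2, 12, Mul(4, 2)), -1)), 50)) = Mul(0, Add(Mul(-7, Pow(Add(2, 12, 8), -1)), 50)) = Mul(0, Add(Mul(-7, Pow(22, -1)), 50)) = Mul(0, Add(Mul(-7, Rational(1, 22)), 50)) = Mul(0, Add(Rational(-7, 22), 50)) = Mul(0, Rational(1093, 22)) = 0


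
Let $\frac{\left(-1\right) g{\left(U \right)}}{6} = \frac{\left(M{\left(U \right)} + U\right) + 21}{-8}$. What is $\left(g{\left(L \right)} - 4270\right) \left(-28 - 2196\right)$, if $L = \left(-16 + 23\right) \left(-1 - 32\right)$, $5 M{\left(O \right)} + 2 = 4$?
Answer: $\frac{49230464}{5} \approx 9.8461 \cdot 10^{6}$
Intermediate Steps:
$M{\left(O \right)} = \frac{2}{5}$ ($M{\left(O \right)} = - \frac{2}{5} + \frac{1}{5} \cdot 4 = - \frac{2}{5} + \frac{4}{5} = \frac{2}{5}$)
$L = -231$ ($L = 7 \left(-33\right) = -231$)
$g{\left(U \right)} = \frac{321}{20} + \frac{3 U}{4}$ ($g{\left(U \right)} = - 6 \frac{\left(\frac{2}{5} + U\right) + 21}{-8} = - 6 \left(\frac{107}{5} + U\right) \left(- \frac{1}{8}\right) = - 6 \left(- \frac{107}{40} - \frac{U}{8}\right) = \frac{321}{20} + \frac{3 U}{4}$)
$\left(g{\left(L \right)} - 4270\right) \left(-28 - 2196\right) = \left(\left(\frac{321}{20} + \frac{3}{4} \left(-231\right)\right) - 4270\right) \left(-28 - 2196\right) = \left(\left(\frac{321}{20} - \frac{693}{4}\right) - 4270\right) \left(-2224\right) = \left(- \frac{786}{5} - 4270\right) \left(-2224\right) = \left(- \frac{22136}{5}\right) \left(-2224\right) = \frac{49230464}{5}$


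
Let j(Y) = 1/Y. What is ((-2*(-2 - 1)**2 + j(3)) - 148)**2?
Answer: 247009/9 ≈ 27445.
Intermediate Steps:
((-2*(-2 - 1)**2 + j(3)) - 148)**2 = ((-2*(-2 - 1)**2 + 1/3) - 148)**2 = ((-2*(-3)**2 + 1/3) - 148)**2 = ((-2*9 + 1/3) - 148)**2 = ((-18 + 1/3) - 148)**2 = (-53/3 - 148)**2 = (-497/3)**2 = 247009/9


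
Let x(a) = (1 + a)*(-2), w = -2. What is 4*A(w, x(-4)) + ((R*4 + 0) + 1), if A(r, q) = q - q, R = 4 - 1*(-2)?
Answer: 25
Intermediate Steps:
R = 6 (R = 4 + 2 = 6)
x(a) = -2 - 2*a
A(r, q) = 0
4*A(w, x(-4)) + ((R*4 + 0) + 1) = 4*0 + ((6*4 + 0) + 1) = 0 + ((24 + 0) + 1) = 0 + (24 + 1) = 0 + 25 = 25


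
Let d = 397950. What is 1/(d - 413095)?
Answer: -1/15145 ≈ -6.6028e-5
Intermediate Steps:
1/(d - 413095) = 1/(397950 - 413095) = 1/(-15145) = -1/15145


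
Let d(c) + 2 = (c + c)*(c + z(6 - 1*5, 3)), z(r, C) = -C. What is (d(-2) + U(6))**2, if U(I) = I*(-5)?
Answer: 144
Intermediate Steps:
d(c) = -2 + 2*c*(-3 + c) (d(c) = -2 + (c + c)*(c - 1*3) = -2 + (2*c)*(c - 3) = -2 + (2*c)*(-3 + c) = -2 + 2*c*(-3 + c))
U(I) = -5*I
(d(-2) + U(6))**2 = ((-2 - 6*(-2) + 2*(-2)**2) - 5*6)**2 = ((-2 + 12 + 2*4) - 30)**2 = ((-2 + 12 + 8) - 30)**2 = (18 - 30)**2 = (-12)**2 = 144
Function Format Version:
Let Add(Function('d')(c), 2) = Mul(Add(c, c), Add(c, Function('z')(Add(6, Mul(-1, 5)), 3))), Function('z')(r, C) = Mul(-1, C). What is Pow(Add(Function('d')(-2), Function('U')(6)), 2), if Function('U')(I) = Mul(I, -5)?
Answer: 144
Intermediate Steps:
Function('d')(c) = Add(-2, Mul(2, c, Add(-3, c))) (Function('d')(c) = Add(-2, Mul(Add(c, c), Add(c, Mul(-1, 3)))) = Add(-2, Mul(Mul(2, c), Add(c, -3))) = Add(-2, Mul(Mul(2, c), Add(-3, c))) = Add(-2, Mul(2, c, Add(-3, c))))
Function('U')(I) = Mul(-5, I)
Pow(Add(Function('d')(-2), Function('U')(6)), 2) = Pow(Add(Add(-2, Mul(-6, -2), Mul(2, Pow(-2, 2))), Mul(-5, 6)), 2) = Pow(Add(Add(-2, 12, Mul(2, 4)), -30), 2) = Pow(Add(Add(-2, 12, 8), -30), 2) = Pow(Add(18, -30), 2) = Pow(-12, 2) = 144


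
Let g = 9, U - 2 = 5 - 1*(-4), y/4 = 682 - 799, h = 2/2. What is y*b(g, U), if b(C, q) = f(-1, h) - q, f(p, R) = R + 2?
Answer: 3744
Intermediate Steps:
h = 1 (h = 2*(½) = 1)
f(p, R) = 2 + R
y = -468 (y = 4*(682 - 799) = 4*(-117) = -468)
U = 11 (U = 2 + (5 - 1*(-4)) = 2 + (5 + 4) = 2 + 9 = 11)
b(C, q) = 3 - q (b(C, q) = (2 + 1) - q = 3 - q)
y*b(g, U) = -468*(3 - 1*11) = -468*(3 - 11) = -468*(-8) = 3744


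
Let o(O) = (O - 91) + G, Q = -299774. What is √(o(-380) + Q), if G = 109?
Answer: 2*I*√75034 ≈ 547.85*I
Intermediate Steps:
o(O) = 18 + O (o(O) = (O - 91) + 109 = (-91 + O) + 109 = 18 + O)
√(o(-380) + Q) = √((18 - 380) - 299774) = √(-362 - 299774) = √(-300136) = 2*I*√75034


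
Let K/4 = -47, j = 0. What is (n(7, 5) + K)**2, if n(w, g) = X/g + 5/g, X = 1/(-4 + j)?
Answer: 13995081/400 ≈ 34988.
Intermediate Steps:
X = -1/4 (X = 1/(-4 + 0) = 1/(-4) = -1/4 ≈ -0.25000)
K = -188 (K = 4*(-47) = -188)
n(w, g) = 19/(4*g) (n(w, g) = -1/(4*g) + 5/g = 19/(4*g))
(n(7, 5) + K)**2 = ((19/4)/5 - 188)**2 = ((19/4)*(1/5) - 188)**2 = (19/20 - 188)**2 = (-3741/20)**2 = 13995081/400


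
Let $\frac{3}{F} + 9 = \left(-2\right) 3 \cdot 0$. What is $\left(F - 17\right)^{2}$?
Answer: $\frac{2704}{9} \approx 300.44$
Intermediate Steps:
$F = - \frac{1}{3}$ ($F = \frac{3}{-9 + \left(-2\right) 3 \cdot 0} = \frac{3}{-9 - 0} = \frac{3}{-9 + 0} = \frac{3}{-9} = 3 \left(- \frac{1}{9}\right) = - \frac{1}{3} \approx -0.33333$)
$\left(F - 17\right)^{2} = \left(- \frac{1}{3} - 17\right)^{2} = \left(- \frac{52}{3}\right)^{2} = \frac{2704}{9}$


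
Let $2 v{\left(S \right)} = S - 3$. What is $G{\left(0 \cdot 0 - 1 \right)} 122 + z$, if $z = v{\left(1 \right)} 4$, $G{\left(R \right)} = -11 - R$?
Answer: $-1224$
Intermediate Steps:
$v{\left(S \right)} = - \frac{3}{2} + \frac{S}{2}$ ($v{\left(S \right)} = \frac{S - 3}{2} = \frac{-3 + S}{2} = - \frac{3}{2} + \frac{S}{2}$)
$z = -4$ ($z = \left(- \frac{3}{2} + \frac{1}{2} \cdot 1\right) 4 = \left(- \frac{3}{2} + \frac{1}{2}\right) 4 = \left(-1\right) 4 = -4$)
$G{\left(0 \cdot 0 - 1 \right)} 122 + z = \left(-11 - \left(0 \cdot 0 - 1\right)\right) 122 - 4 = \left(-11 - \left(0 - 1\right)\right) 122 - 4 = \left(-11 - -1\right) 122 - 4 = \left(-11 + 1\right) 122 - 4 = \left(-10\right) 122 - 4 = -1220 - 4 = -1224$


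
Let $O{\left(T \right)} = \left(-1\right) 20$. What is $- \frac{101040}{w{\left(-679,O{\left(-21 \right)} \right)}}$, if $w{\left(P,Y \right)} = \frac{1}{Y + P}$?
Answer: $70626960$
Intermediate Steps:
$O{\left(T \right)} = -20$
$w{\left(P,Y \right)} = \frac{1}{P + Y}$
$- \frac{101040}{w{\left(-679,O{\left(-21 \right)} \right)}} = - \frac{101040}{\frac{1}{-679 - 20}} = - \frac{101040}{\frac{1}{-699}} = - \frac{101040}{- \frac{1}{699}} = \left(-101040\right) \left(-699\right) = 70626960$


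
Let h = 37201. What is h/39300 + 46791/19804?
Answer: 321951863/97287150 ≈ 3.3093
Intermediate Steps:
h/39300 + 46791/19804 = 37201/39300 + 46791/19804 = 321951863/97287150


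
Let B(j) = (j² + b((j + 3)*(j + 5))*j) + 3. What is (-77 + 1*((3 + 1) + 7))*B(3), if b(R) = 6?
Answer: -1980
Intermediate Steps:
B(j) = 3 + j² + 6*j (B(j) = (j² + 6*j) + 3 = 3 + j² + 6*j)
(-77 + 1*((3 + 1) + 7))*B(3) = (-77 + 1*((3 + 1) + 7))*(3 + 3² + 6*3) = (-77 + 1*(4 + 7))*(3 + 9 + 18) = (-77 + 1*11)*30 = (-77 + 11)*30 = -66*30 = -1980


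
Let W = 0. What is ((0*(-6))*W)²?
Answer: 0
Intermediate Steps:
((0*(-6))*W)² = ((0*(-6))*0)² = (0*0)² = 0² = 0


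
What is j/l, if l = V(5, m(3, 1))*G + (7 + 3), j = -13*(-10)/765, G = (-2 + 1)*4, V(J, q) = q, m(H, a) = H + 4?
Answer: -13/1377 ≈ -0.0094408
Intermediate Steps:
m(H, a) = 4 + H
G = -4 (G = -1*4 = -4)
j = 26/153 (j = 130*(1/765) = 26/153 ≈ 0.16993)
l = -18 (l = (4 + 3)*(-4) + (7 + 3) = 7*(-4) + 10 = -28 + 10 = -18)
j/l = (26/153)/(-18) = (26/153)*(-1/18) = -13/1377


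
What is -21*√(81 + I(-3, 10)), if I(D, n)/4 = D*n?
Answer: -21*I*√39 ≈ -131.15*I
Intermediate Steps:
I(D, n) = 4*D*n (I(D, n) = 4*(D*n) = 4*D*n)
-21*√(81 + I(-3, 10)) = -21*√(81 + 4*(-3)*10) = -21*√(81 - 120) = -21*I*√39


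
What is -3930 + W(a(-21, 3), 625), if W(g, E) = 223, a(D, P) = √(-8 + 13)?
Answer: -3707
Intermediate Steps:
a(D, P) = √5
-3930 + W(a(-21, 3), 625) = -3930 + 223 = -3707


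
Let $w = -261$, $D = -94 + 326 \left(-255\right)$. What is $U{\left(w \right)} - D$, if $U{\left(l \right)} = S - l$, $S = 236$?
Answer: $83721$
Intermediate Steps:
$D = -83224$ ($D = -94 - 83130 = -83224$)
$U{\left(l \right)} = 236 - l$
$U{\left(w \right)} - D = \left(236 - -261\right) - -83224 = \left(236 + 261\right) + 83224 = 497 + 83224 = 83721$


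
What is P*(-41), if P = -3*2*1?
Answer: 246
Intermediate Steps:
P = -6 (P = -6*1 = -6)
P*(-41) = -6*(-41) = 246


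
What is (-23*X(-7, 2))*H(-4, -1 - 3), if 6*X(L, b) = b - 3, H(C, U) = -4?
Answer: -46/3 ≈ -15.333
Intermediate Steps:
X(L, b) = -1/2 + b/6 (X(L, b) = (b - 3)/6 = (-3 + b)/6 = -1/2 + b/6)
(-23*X(-7, 2))*H(-4, -1 - 3) = -23*(-1/2 + (1/6)*2)*(-4) = -23*(-1/2 + 1/3)*(-4) = -23*(-1/6)*(-4) = (23/6)*(-4) = -46/3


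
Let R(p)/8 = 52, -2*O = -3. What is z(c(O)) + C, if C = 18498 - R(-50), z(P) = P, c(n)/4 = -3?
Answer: 18070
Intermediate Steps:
O = 3/2 (O = -½*(-3) = 3/2 ≈ 1.5000)
c(n) = -12 (c(n) = 4*(-3) = -12)
R(p) = 416 (R(p) = 8*52 = 416)
C = 18082 (C = 18498 - 1*416 = 18498 - 416 = 18082)
z(c(O)) + C = -12 + 18082 = 18070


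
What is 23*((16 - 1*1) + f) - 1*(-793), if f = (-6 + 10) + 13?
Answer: 1529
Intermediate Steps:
f = 17 (f = 4 + 13 = 17)
23*((16 - 1*1) + f) - 1*(-793) = 23*((16 - 1*1) + 17) - 1*(-793) = 23*((16 - 1) + 17) + 793 = 23*(15 + 17) + 793 = 23*32 + 793 = 736 + 793 = 1529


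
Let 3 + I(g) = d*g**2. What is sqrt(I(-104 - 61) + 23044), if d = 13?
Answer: sqrt(376966) ≈ 613.98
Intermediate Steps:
I(g) = -3 + 13*g**2
sqrt(I(-104 - 61) + 23044) = sqrt((-3 + 13*(-104 - 61)**2) + 23044) = sqrt((-3 + 13*(-165)**2) + 23044) = sqrt((-3 + 13*27225) + 23044) = sqrt((-3 + 353925) + 23044) = sqrt(353922 + 23044) = sqrt(376966)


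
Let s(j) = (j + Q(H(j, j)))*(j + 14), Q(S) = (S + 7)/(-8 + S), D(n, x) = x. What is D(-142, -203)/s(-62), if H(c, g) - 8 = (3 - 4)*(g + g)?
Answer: -6293/90588 ≈ -0.069468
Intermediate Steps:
H(c, g) = 8 - 2*g (H(c, g) = 8 + (3 - 4)*(g + g) = 8 - 2*g)
Q(S) = (7 + S)/(-8 + S)
s(j) = (14 + j)*(j - (15 - 2*j)/(2*j)) (s(j) = (j + (7 + (8 - 2*j))/(-8 + (8 - 2*j)))*(j + 14) = (j + (15 - 2*j)/((-2*j)))*(14 + j) = (j + (-1/(2*j))*(15 - 2*j))*(14 + j) = (j - (15 - 2*j)/(2*j))*(14 + j) = (14 + j)*(j - (15 - 2*j)/(2*j)))
D(-142, -203)/s(-62) = -203/(13/2 + (-62)**2 - 105/(-62) + 15*(-62)) = -203/(13/2 + 3844 - 105*(-1/62) - 930) = -203/(13/2 + 3844 + 105/62 - 930) = -203/90588/31 = -203*31/90588 = -6293/90588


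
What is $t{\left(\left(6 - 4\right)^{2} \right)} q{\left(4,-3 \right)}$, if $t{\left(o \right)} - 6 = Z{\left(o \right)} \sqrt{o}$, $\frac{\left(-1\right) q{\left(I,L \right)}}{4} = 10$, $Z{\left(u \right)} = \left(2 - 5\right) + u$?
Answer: $-320$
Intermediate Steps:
$Z{\left(u \right)} = -3 + u$
$q{\left(I,L \right)} = -40$ ($q{\left(I,L \right)} = \left(-4\right) 10 = -40$)
$t{\left(o \right)} = 6 + \sqrt{o} \left(-3 + o\right)$ ($t{\left(o \right)} = 6 + \left(-3 + o\right) \sqrt{o} = 6 + \sqrt{o} \left(-3 + o\right)$)
$t{\left(\left(6 - 4\right)^{2} \right)} q{\left(4,-3 \right)} = \left(6 + \sqrt{\left(6 - 4\right)^{2}} \left(-3 + \left(6 - 4\right)^{2}\right)\right) \left(-40\right) = \left(6 + \sqrt{2^{2}} \left(-3 + 2^{2}\right)\right) \left(-40\right) = \left(6 + \sqrt{4} \left(-3 + 4\right)\right) \left(-40\right) = \left(6 + 2 \cdot 1\right) \left(-40\right) = \left(6 + 2\right) \left(-40\right) = 8 \left(-40\right) = -320$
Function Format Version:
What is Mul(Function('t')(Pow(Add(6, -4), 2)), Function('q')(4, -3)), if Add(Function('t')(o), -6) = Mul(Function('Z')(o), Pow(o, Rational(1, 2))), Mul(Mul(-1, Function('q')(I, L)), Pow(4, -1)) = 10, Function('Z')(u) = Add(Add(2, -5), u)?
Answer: -320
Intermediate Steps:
Function('Z')(u) = Add(-3, u)
Function('q')(I, L) = -40 (Function('q')(I, L) = Mul(-4, 10) = -40)
Function('t')(o) = Add(6, Mul(Pow(o, Rational(1, 2)), Add(-3, o))) (Function('t')(o) = Add(6, Mul(Add(-3, o), Pow(o, Rational(1, 2)))) = Add(6, Mul(Pow(o, Rational(1, 2)), Add(-3, o))))
Mul(Function('t')(Pow(Add(6, -4), 2)), Function('q')(4, -3)) = Mul(Add(6, Mul(Pow(Pow(Add(6, -4), 2), Rational(1, 2)), Add(-3, Pow(Add(6, -4), 2)))), -40) = Mul(Add(6, Mul(Pow(Pow(2, 2), Rational(1, 2)), Add(-3, Pow(2, 2)))), -40) = Mul(Add(6, Mul(Pow(4, Rational(1, 2)), Add(-3, 4))), -40) = Mul(Add(6, Mul(2, 1)), -40) = Mul(Add(6, 2), -40) = Mul(8, -40) = -320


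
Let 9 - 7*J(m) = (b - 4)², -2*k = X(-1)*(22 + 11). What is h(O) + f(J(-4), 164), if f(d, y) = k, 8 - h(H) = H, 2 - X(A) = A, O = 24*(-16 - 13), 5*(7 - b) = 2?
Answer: 1309/2 ≈ 654.50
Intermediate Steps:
b = 33/5 (b = 7 - ⅕*2 = 7 - ⅖ = 33/5 ≈ 6.6000)
O = -696 (O = 24*(-29) = -696)
X(A) = 2 - A
h(H) = 8 - H
k = -99/2 (k = -(2 - 1*(-1))*(22 + 11)/2 = -(2 + 1)*33/2 = -3*33/2 = -½*99 = -99/2 ≈ -49.500)
J(m) = 8/25 (J(m) = 9/7 - (33/5 - 4)²/7 = 9/7 - (13/5)²/7 = 9/7 - ⅐*169/25 = 9/7 - 169/175 = 8/25)
f(d, y) = -99/2
h(O) + f(J(-4), 164) = (8 - 1*(-696)) - 99/2 = (8 + 696) - 99/2 = 704 - 99/2 = 1309/2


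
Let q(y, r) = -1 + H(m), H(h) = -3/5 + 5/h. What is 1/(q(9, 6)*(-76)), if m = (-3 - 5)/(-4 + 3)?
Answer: 10/741 ≈ 0.013495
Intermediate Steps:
m = 8 (m = -8/(-1) = -8*(-1) = 8)
H(h) = -⅗ + 5/h (H(h) = -3*⅕ + 5/h = -⅗ + 5/h)
q(y, r) = -39/40 (q(y, r) = -1 + (-⅗ + 5/8) = -1 + 1/40 = -39/40)
1/(q(9, 6)*(-76)) = 1/(-39/40*(-76)) = 1/(741/10) = 10/741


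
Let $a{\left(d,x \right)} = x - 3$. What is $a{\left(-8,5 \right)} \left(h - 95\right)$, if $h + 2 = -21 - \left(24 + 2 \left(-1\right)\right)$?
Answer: $-280$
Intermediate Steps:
$a{\left(d,x \right)} = -3 + x$ ($a{\left(d,x \right)} = x - 3 = -3 + x$)
$h = -45$ ($h = -2 - \left(45 - 2\right) = -2 - 43 = -45$)
$a{\left(-8,5 \right)} \left(h - 95\right) = \left(-3 + 5\right) \left(-45 - 95\right) = 2 \left(-140\right) = -280$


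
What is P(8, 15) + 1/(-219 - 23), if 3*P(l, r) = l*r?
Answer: 9679/242 ≈ 39.996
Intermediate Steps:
P(l, r) = l*r/3 (P(l, r) = (l*r)/3 = l*r/3)
P(8, 15) + 1/(-219 - 23) = (⅓)*8*15 + 1/(-219 - 23) = 40 + 1/(-242) = 40 - 1/242 = 9679/242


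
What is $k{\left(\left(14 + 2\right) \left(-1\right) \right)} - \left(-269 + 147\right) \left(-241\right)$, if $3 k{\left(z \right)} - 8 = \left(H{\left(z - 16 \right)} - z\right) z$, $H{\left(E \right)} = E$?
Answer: $-29314$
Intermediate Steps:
$k{\left(z \right)} = \frac{8}{3} - \frac{16 z}{3}$ ($k{\left(z \right)} = \frac{8}{3} + \frac{\left(\left(z - 16\right) - z\right) z}{3} = \frac{8}{3} + \frac{\left(\left(-16 + z\right) - z\right) z}{3} = \frac{8}{3} + \frac{\left(-16\right) z}{3} = \frac{8}{3} - \frac{16 z}{3}$)
$k{\left(\left(14 + 2\right) \left(-1\right) \right)} - \left(-269 + 147\right) \left(-241\right) = \left(\frac{8}{3} - \frac{16 \left(14 + 2\right) \left(-1\right)}{3}\right) - \left(-269 + 147\right) \left(-241\right) = \left(\frac{8}{3} - \frac{16 \cdot 16 \left(-1\right)}{3}\right) - \left(-122\right) \left(-241\right) = \left(\frac{8}{3} - - \frac{256}{3}\right) - 29402 = \left(\frac{8}{3} + \frac{256}{3}\right) - 29402 = 88 - 29402 = -29314$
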